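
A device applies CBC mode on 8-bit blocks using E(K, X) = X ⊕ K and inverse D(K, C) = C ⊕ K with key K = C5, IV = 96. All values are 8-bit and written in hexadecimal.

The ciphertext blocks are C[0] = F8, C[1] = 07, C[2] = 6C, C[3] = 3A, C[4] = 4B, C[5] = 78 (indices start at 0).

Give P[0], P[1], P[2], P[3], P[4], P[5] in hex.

P[0] = AB, P[1] = 3A, P[2] = AE, P[3] = 93, P[4] = B4, P[5] = F6

CBC decryption: P_i = D(K, C_i) ⊕ C_{i−1}, with C_{−1} = IV.
P[0]: D(K, F8) = 3D; 3D ⊕ 96 = AB.
P[1]: D(K, 07) = C2; C2 ⊕ F8 = 3A.
P[2]: D(K, 6C) = A9; A9 ⊕ 07 = AE.
P[3]: D(K, 3A) = FF; FF ⊕ 6C = 93.
P[4]: D(K, 4B) = 8E; 8E ⊕ 3A = B4.
P[5]: D(K, 78) = BD; BD ⊕ 4B = F6.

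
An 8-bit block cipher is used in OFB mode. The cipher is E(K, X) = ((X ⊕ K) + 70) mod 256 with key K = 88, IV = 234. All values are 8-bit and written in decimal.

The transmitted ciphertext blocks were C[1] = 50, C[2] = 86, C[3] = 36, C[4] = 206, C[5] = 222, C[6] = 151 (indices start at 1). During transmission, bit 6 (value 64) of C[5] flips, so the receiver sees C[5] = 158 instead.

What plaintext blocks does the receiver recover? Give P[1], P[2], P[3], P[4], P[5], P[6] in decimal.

OFB decryption: S_i = E(K, S_{i−1}) with S_{0} = IV; P_i = C_i ⊕ S_i.
Only C[5] changed, to 158. In OFB, a change in C_i flips the same bit in P_i only; the keystream is unaffected. Decrypting the received ciphertext:
P[1]: S = E(K, 234) = 248; 50 ⊕ 248 = 202.
P[2]: S = E(K, 248) = 230; 86 ⊕ 230 = 176.
P[3]: S = E(K, 230) = 4; 36 ⊕ 4 = 32.
P[4]: S = E(K, 4) = 162; 206 ⊕ 162 = 108.
P[5]: S = E(K, 162) = 64; 158 ⊕ 64 = 222.
P[6]: S = E(K, 64) = 94; 151 ⊕ 94 = 201.
Blocks that differ from the original plaintext: P[5].

P[1] = 202, P[2] = 176, P[3] = 32, P[4] = 108, P[5] = 222, P[6] = 201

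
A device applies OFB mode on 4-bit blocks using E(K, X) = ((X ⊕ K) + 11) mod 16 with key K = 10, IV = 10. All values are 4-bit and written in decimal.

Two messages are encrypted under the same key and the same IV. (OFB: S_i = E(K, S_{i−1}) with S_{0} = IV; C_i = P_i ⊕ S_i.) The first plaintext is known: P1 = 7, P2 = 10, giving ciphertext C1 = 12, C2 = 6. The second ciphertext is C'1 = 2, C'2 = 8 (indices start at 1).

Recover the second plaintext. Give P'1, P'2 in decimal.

In OFB with a reused IV, both messages share the same keystream S_i, so C_i ⊕ C'_i = P_i ⊕ P'_i and thus P'_i = P_i ⊕ C_i ⊕ C'_i.
P'1: 7 ⊕ 12 ⊕ 2 = 9.
P'2: 10 ⊕ 6 ⊕ 8 = 4.

P'1 = 9, P'2 = 4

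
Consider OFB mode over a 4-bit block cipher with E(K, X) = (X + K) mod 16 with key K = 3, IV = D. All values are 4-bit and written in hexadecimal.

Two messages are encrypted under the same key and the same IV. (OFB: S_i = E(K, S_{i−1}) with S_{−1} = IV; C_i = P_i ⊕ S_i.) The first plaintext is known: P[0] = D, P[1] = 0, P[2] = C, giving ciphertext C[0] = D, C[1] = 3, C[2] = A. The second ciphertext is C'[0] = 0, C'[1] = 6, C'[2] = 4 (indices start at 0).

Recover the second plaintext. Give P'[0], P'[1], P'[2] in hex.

In OFB with a reused IV, both messages share the same keystream S_i, so C_i ⊕ C'_i = P_i ⊕ P'_i and thus P'_i = P_i ⊕ C_i ⊕ C'_i.
P'[0]: D ⊕ D ⊕ 0 = 0.
P'[1]: 0 ⊕ 3 ⊕ 6 = 5.
P'[2]: C ⊕ A ⊕ 4 = 2.

P'[0] = 0, P'[1] = 5, P'[2] = 2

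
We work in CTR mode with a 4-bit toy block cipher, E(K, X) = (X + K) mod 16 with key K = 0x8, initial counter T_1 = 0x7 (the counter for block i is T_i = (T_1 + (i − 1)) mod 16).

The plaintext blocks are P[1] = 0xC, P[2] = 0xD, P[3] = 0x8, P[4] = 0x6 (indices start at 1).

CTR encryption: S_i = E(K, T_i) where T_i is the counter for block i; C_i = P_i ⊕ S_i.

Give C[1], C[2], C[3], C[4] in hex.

C[1] = 0x3, C[2] = 0xD, C[3] = 0x9, C[4] = 0x4

C[1]: T = 0x7, S = E(K, T) = 0xF; 0xC ⊕ 0xF = 0x3.
C[2]: T = 0x8, S = E(K, T) = 0x0; 0xD ⊕ 0x0 = 0xD.
C[3]: T = 0x9, S = E(K, T) = 0x1; 0x8 ⊕ 0x1 = 0x9.
C[4]: T = 0xA, S = E(K, T) = 0x2; 0x6 ⊕ 0x2 = 0x4.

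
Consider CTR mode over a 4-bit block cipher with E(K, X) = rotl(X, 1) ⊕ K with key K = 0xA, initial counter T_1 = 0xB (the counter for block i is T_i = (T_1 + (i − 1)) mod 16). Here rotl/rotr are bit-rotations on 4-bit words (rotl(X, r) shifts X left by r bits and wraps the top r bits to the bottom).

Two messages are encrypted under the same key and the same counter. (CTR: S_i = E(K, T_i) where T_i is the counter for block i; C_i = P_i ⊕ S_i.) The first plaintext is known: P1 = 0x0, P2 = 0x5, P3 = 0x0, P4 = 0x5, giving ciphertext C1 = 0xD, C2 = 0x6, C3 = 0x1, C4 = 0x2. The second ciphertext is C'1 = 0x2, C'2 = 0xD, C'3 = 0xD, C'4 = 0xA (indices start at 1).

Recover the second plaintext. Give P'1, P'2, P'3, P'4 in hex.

P'1 = 0xF, P'2 = 0xE, P'3 = 0xC, P'4 = 0xD

In CTR with a reused counter, both messages share the same keystream S_i, so C_i ⊕ C'_i = P_i ⊕ P'_i and thus P'_i = P_i ⊕ C_i ⊕ C'_i.
P'1: 0x0 ⊕ 0xD ⊕ 0x2 = 0xF.
P'2: 0x5 ⊕ 0x6 ⊕ 0xD = 0xE.
P'3: 0x0 ⊕ 0x1 ⊕ 0xD = 0xC.
P'4: 0x5 ⊕ 0x2 ⊕ 0xA = 0xD.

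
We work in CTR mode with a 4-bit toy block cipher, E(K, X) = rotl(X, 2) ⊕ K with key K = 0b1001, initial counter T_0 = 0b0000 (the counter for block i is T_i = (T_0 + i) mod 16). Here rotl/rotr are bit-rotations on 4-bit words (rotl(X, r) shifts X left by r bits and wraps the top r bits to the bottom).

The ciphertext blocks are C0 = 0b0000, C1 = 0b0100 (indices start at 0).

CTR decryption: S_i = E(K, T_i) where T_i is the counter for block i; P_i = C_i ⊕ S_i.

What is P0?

P0 = 0b1001

P0: T = 0b0000, S = E(K, T) = 0b1001; 0b0000 ⊕ 0b1001 = 0b1001.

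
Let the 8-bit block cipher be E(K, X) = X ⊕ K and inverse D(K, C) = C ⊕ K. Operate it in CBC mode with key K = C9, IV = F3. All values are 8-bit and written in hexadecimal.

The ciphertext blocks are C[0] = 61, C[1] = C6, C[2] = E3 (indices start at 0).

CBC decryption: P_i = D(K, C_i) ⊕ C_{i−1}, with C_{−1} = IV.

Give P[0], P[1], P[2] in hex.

P[0] = 5B, P[1] = 6E, P[2] = EC

P[0]: D(K, 61) = A8; A8 ⊕ F3 = 5B.
P[1]: D(K, C6) = 0F; 0F ⊕ 61 = 6E.
P[2]: D(K, E3) = 2A; 2A ⊕ C6 = EC.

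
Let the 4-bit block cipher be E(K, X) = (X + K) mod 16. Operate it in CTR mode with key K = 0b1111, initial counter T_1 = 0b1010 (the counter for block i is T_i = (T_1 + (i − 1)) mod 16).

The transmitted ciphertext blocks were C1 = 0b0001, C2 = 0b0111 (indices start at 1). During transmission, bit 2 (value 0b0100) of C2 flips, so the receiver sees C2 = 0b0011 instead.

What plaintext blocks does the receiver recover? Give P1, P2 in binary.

CTR decryption: S_i = E(K, T_i) where T_i is the counter for block i; P_i = C_i ⊕ S_i.
Only C2 changed, to 0b0011. In CTR, a change in C_i flips the same bit in P_i only; the keystream is unaffected. Decrypting the received ciphertext:
P1: T = 0b1010, S = E(K, T) = 0b1001; 0b0001 ⊕ 0b1001 = 0b1000.
P2: T = 0b1011, S = E(K, T) = 0b1010; 0b0011 ⊕ 0b1010 = 0b1001.
Blocks that differ from the original plaintext: P2.

P1 = 0b1000, P2 = 0b1001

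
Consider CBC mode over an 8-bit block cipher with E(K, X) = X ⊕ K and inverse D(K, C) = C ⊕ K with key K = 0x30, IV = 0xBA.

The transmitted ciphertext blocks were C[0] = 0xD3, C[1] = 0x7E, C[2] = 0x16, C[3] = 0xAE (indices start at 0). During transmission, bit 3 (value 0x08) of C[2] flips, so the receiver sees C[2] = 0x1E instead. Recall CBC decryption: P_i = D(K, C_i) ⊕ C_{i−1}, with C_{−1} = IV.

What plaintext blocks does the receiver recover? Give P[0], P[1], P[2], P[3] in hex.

P[0] = 0x59, P[1] = 0x9D, P[2] = 0x50, P[3] = 0x80

Only C[2] changed, to 0x1E. In CBC, a change in C_i garbles P_i and flips the same bit in P_{i+1}. Decrypting the received ciphertext:
P[0]: D(K, 0xD3) = 0xE3; 0xE3 ⊕ 0xBA = 0x59.
P[1]: D(K, 0x7E) = 0x4E; 0x4E ⊕ 0xD3 = 0x9D.
P[2]: D(K, 0x1E) = 0x2E; 0x2E ⊕ 0x7E = 0x50.
P[3]: D(K, 0xAE) = 0x9E; 0x9E ⊕ 0x1E = 0x80.
Blocks that differ from the original plaintext: P[2], P[3].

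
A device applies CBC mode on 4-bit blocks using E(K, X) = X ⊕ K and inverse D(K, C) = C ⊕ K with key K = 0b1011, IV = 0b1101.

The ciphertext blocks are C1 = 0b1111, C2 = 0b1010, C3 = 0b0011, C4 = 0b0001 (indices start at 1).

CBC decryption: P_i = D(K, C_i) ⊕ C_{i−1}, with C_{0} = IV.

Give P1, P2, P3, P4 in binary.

P1: D(K, 0b1111) = 0b0100; 0b0100 ⊕ 0b1101 = 0b1001.
P2: D(K, 0b1010) = 0b0001; 0b0001 ⊕ 0b1111 = 0b1110.
P3: D(K, 0b0011) = 0b1000; 0b1000 ⊕ 0b1010 = 0b0010.
P4: D(K, 0b0001) = 0b1010; 0b1010 ⊕ 0b0011 = 0b1001.

P1 = 0b1001, P2 = 0b1110, P3 = 0b0010, P4 = 0b1001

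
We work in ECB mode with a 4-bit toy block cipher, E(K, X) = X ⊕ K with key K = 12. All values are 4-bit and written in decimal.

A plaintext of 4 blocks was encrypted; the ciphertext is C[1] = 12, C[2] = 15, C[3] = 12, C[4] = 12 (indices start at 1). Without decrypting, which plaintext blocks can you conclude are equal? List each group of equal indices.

ECB encrypts each block independently with the same key, so equal ciphertext blocks imply equal plaintext blocks.
C[1] = C[3] = C[4] = 12, so P[1] = P[3] = P[4].

P[1] = P[3] = P[4]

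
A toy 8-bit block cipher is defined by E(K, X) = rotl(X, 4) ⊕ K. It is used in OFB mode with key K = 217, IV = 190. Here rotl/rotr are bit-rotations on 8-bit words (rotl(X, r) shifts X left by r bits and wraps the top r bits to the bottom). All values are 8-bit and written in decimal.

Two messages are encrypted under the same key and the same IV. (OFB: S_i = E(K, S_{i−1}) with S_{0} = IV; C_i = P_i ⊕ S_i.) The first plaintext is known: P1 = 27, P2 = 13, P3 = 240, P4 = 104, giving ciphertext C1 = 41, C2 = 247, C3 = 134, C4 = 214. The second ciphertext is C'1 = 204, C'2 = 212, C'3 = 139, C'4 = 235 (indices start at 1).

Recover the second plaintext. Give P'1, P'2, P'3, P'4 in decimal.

In OFB with a reused IV, both messages share the same keystream S_i, so C_i ⊕ C'_i = P_i ⊕ P'_i and thus P'_i = P_i ⊕ C_i ⊕ C'_i.
P'1: 27 ⊕ 41 ⊕ 204 = 254.
P'2: 13 ⊕ 247 ⊕ 212 = 46.
P'3: 240 ⊕ 134 ⊕ 139 = 253.
P'4: 104 ⊕ 214 ⊕ 235 = 85.

P'1 = 254, P'2 = 46, P'3 = 253, P'4 = 85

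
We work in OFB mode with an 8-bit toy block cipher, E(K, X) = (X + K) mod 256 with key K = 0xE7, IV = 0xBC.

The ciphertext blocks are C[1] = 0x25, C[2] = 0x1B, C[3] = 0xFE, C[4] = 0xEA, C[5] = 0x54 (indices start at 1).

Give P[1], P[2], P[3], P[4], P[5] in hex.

OFB decryption: S_i = E(K, S_{i−1}) with S_{0} = IV; P_i = C_i ⊕ S_i.
P[1]: S = E(K, 0xBC) = 0xA3; 0x25 ⊕ 0xA3 = 0x86.
P[2]: S = E(K, 0xA3) = 0x8A; 0x1B ⊕ 0x8A = 0x91.
P[3]: S = E(K, 0x8A) = 0x71; 0xFE ⊕ 0x71 = 0x8F.
P[4]: S = E(K, 0x71) = 0x58; 0xEA ⊕ 0x58 = 0xB2.
P[5]: S = E(K, 0x58) = 0x3F; 0x54 ⊕ 0x3F = 0x6B.

P[1] = 0x86, P[2] = 0x91, P[3] = 0x8F, P[4] = 0xB2, P[5] = 0x6B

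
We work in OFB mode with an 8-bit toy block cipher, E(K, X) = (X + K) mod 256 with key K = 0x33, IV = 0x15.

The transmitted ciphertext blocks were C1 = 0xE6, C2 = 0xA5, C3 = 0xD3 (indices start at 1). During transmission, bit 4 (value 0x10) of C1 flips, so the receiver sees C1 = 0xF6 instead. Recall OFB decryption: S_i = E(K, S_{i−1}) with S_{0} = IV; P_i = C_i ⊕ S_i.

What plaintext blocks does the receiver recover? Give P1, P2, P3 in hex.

P1 = 0xBE, P2 = 0xDE, P3 = 0x7D

Only C1 changed, to 0xF6. In OFB, a change in C_i flips the same bit in P_i only; the keystream is unaffected. Decrypting the received ciphertext:
P1: S = E(K, 0x15) = 0x48; 0xF6 ⊕ 0x48 = 0xBE.
P2: S = E(K, 0x48) = 0x7B; 0xA5 ⊕ 0x7B = 0xDE.
P3: S = E(K, 0x7B) = 0xAE; 0xD3 ⊕ 0xAE = 0x7D.
Blocks that differ from the original plaintext: P1.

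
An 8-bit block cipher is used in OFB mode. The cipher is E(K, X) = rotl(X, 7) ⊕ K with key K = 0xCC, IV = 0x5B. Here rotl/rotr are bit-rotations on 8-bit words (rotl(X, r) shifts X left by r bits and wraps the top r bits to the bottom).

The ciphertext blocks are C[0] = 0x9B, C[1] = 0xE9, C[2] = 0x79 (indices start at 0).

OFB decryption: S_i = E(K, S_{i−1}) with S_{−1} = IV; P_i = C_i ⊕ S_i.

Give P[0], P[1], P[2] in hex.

P[0]: S = E(K, 0x5B) = 0x61; 0x9B ⊕ 0x61 = 0xFA.
P[1]: S = E(K, 0x61) = 0x7C; 0xE9 ⊕ 0x7C = 0x95.
P[2]: S = E(K, 0x7C) = 0xF2; 0x79 ⊕ 0xF2 = 0x8B.

P[0] = 0xFA, P[1] = 0x95, P[2] = 0x8B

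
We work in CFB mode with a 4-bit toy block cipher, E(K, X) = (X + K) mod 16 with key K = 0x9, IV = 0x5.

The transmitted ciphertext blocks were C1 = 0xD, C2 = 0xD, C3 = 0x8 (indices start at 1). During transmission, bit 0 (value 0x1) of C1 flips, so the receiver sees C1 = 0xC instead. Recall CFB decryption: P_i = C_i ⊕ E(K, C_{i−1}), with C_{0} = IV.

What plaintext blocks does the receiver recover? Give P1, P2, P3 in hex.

P1 = 0x2, P2 = 0x8, P3 = 0xE

Only C1 changed, to 0xC. In CFB, a change in C_i flips the same bit in P_i and garbles P_{i+1}. Decrypting the received ciphertext:
P1: E(K, 0x5) = 0xE; 0xC ⊕ 0xE = 0x2.
P2: E(K, 0xC) = 0x5; 0xD ⊕ 0x5 = 0x8.
P3: E(K, 0xD) = 0x6; 0x8 ⊕ 0x6 = 0xE.
Blocks that differ from the original plaintext: P1, P2.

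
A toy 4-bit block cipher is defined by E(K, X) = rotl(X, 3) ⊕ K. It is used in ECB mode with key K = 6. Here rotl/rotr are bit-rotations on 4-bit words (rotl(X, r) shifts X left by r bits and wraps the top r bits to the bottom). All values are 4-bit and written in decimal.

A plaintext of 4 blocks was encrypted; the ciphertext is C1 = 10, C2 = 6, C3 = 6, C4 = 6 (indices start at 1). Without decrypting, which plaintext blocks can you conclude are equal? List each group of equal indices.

P2 = P3 = P4

ECB encrypts each block independently with the same key, so equal ciphertext blocks imply equal plaintext blocks.
C2 = C3 = C4 = 6, so P2 = P3 = P4.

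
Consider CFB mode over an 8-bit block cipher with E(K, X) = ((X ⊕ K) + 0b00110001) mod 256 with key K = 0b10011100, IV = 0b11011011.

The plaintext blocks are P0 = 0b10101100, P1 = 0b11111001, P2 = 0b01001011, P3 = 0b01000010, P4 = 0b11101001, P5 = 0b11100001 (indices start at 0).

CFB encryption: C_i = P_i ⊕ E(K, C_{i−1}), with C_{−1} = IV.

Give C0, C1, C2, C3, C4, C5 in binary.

C0: E(K, 0b11011011) = 0b01111000; 0b10101100 ⊕ 0b01111000 = 0b11010100.
C1: E(K, 0b11010100) = 0b01111001; 0b11111001 ⊕ 0b01111001 = 0b10000000.
C2: E(K, 0b10000000) = 0b01001101; 0b01001011 ⊕ 0b01001101 = 0b00000110.
C3: E(K, 0b00000110) = 0b11001011; 0b01000010 ⊕ 0b11001011 = 0b10001001.
C4: E(K, 0b10001001) = 0b01000110; 0b11101001 ⊕ 0b01000110 = 0b10101111.
C5: E(K, 0b10101111) = 0b01100100; 0b11100001 ⊕ 0b01100100 = 0b10000101.

C0 = 0b11010100, C1 = 0b10000000, C2 = 0b00000110, C3 = 0b10001001, C4 = 0b10101111, C5 = 0b10000101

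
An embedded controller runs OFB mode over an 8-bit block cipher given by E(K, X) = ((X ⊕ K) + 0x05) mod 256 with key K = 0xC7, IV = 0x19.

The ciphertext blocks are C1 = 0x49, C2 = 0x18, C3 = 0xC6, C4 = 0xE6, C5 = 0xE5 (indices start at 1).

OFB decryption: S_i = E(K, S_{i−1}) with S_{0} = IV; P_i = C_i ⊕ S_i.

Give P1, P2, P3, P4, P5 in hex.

P1 = 0xAA, P2 = 0x31, P3 = 0x35, P4 = 0xDF, P5 = 0xE6

P1: S = E(K, 0x19) = 0xE3; 0x49 ⊕ 0xE3 = 0xAA.
P2: S = E(K, 0xE3) = 0x29; 0x18 ⊕ 0x29 = 0x31.
P3: S = E(K, 0x29) = 0xF3; 0xC6 ⊕ 0xF3 = 0x35.
P4: S = E(K, 0xF3) = 0x39; 0xE6 ⊕ 0x39 = 0xDF.
P5: S = E(K, 0x39) = 0x03; 0xE5 ⊕ 0x03 = 0xE6.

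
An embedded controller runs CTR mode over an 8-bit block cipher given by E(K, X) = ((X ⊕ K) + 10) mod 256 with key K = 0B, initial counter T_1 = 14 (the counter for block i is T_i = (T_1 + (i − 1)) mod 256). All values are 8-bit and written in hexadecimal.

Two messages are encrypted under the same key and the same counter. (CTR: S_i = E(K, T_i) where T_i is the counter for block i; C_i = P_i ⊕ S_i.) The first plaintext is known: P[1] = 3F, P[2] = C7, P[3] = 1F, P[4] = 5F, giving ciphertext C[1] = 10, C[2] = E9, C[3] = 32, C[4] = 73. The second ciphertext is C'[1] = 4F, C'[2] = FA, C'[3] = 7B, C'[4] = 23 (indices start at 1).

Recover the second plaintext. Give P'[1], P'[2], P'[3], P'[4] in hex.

P'[1] = 60, P'[2] = D4, P'[3] = 56, P'[4] = 0F

In CTR with a reused counter, both messages share the same keystream S_i, so C_i ⊕ C'_i = P_i ⊕ P'_i and thus P'_i = P_i ⊕ C_i ⊕ C'_i.
P'[1]: 3F ⊕ 10 ⊕ 4F = 60.
P'[2]: C7 ⊕ E9 ⊕ FA = D4.
P'[3]: 1F ⊕ 32 ⊕ 7B = 56.
P'[4]: 5F ⊕ 73 ⊕ 23 = 0F.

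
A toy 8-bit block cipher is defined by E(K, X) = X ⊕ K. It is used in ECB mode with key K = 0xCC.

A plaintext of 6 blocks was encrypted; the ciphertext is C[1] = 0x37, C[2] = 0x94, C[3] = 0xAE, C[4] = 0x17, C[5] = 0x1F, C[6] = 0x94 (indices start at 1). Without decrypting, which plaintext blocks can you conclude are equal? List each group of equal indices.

P[2] = P[6]

ECB encrypts each block independently with the same key, so equal ciphertext blocks imply equal plaintext blocks.
C[2] = C[6] = 0x94, so P[2] = P[6].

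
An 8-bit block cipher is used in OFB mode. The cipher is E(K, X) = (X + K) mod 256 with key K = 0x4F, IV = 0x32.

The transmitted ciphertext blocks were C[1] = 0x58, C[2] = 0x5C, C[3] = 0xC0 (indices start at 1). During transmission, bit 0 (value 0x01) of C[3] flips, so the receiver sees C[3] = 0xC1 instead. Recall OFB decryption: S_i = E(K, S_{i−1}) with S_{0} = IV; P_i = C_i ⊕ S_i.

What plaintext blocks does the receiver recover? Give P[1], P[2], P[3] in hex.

P[1] = 0xD9, P[2] = 0x8C, P[3] = 0xDE

Only C[3] changed, to 0xC1. In OFB, a change in C_i flips the same bit in P_i only; the keystream is unaffected. Decrypting the received ciphertext:
P[1]: S = E(K, 0x32) = 0x81; 0x58 ⊕ 0x81 = 0xD9.
P[2]: S = E(K, 0x81) = 0xD0; 0x5C ⊕ 0xD0 = 0x8C.
P[3]: S = E(K, 0xD0) = 0x1F; 0xC1 ⊕ 0x1F = 0xDE.
Blocks that differ from the original plaintext: P[3].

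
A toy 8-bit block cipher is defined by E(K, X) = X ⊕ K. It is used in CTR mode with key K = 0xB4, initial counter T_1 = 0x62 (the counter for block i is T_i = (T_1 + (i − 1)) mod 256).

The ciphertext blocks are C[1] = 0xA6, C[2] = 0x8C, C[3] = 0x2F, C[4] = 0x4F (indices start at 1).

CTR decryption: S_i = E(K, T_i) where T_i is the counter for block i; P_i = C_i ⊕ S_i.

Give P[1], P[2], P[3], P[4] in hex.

P[1] = 0x70, P[2] = 0x5B, P[3] = 0xFF, P[4] = 0x9E

P[1]: T = 0x62, S = E(K, T) = 0xD6; 0xA6 ⊕ 0xD6 = 0x70.
P[2]: T = 0x63, S = E(K, T) = 0xD7; 0x8C ⊕ 0xD7 = 0x5B.
P[3]: T = 0x64, S = E(K, T) = 0xD0; 0x2F ⊕ 0xD0 = 0xFF.
P[4]: T = 0x65, S = E(K, T) = 0xD1; 0x4F ⊕ 0xD1 = 0x9E.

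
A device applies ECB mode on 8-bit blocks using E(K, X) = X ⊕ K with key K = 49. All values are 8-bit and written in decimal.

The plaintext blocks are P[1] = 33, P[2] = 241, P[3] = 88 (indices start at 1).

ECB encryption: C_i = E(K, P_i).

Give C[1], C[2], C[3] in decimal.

C[1] = 16, C[2] = 192, C[3] = 105

C[1]: E(K, 33) = 16.
C[2]: E(K, 241) = 192.
C[3]: E(K, 88) = 105.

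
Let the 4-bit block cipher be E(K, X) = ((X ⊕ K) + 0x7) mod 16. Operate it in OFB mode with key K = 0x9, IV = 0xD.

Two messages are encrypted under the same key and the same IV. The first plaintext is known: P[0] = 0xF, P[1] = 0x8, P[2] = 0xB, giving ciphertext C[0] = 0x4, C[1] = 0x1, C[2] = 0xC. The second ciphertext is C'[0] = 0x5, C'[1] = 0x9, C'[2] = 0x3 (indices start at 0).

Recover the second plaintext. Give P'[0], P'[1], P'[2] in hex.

In OFB with a reused IV, both messages share the same keystream S_i, so C_i ⊕ C'_i = P_i ⊕ P'_i and thus P'_i = P_i ⊕ C_i ⊕ C'_i.
P'[0]: 0xF ⊕ 0x4 ⊕ 0x5 = 0xE.
P'[1]: 0x8 ⊕ 0x1 ⊕ 0x9 = 0x0.
P'[2]: 0xB ⊕ 0xC ⊕ 0x3 = 0x4.

P'[0] = 0xE, P'[1] = 0x0, P'[2] = 0x4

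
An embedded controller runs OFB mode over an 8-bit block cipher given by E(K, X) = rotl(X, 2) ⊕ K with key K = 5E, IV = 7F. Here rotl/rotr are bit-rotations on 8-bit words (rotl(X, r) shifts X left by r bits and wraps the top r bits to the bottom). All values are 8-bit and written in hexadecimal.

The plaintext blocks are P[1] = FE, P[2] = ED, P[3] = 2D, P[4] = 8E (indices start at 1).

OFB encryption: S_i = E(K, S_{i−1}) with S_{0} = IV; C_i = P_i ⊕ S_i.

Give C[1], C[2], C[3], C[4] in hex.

C[1] = 5D, C[2] = 3D, C[3] = 30, C[4] = A4

C[1]: S = E(K, 7F) = A3; FE ⊕ A3 = 5D.
C[2]: S = E(K, A3) = D0; ED ⊕ D0 = 3D.
C[3]: S = E(K, D0) = 1D; 2D ⊕ 1D = 30.
C[4]: S = E(K, 1D) = 2A; 8E ⊕ 2A = A4.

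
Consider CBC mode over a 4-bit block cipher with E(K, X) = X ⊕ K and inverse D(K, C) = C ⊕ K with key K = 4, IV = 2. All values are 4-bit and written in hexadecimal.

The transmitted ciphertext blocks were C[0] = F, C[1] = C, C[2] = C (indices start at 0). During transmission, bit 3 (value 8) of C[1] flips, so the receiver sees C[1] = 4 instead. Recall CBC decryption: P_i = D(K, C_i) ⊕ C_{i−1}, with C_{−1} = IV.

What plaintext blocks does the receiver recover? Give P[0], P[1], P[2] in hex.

Only C[1] changed, to 4. In CBC, a change in C_i garbles P_i and flips the same bit in P_{i+1}. Decrypting the received ciphertext:
P[0]: D(K, F) = B; B ⊕ 2 = 9.
P[1]: D(K, 4) = 0; 0 ⊕ F = F.
P[2]: D(K, C) = 8; 8 ⊕ 4 = C.
Blocks that differ from the original plaintext: P[1], P[2].

P[0] = 9, P[1] = F, P[2] = C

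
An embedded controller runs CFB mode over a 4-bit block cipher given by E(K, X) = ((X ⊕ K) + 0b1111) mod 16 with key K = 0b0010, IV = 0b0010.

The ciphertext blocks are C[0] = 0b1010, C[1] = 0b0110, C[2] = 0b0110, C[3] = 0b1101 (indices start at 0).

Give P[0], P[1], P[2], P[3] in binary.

CFB decryption: P_i = C_i ⊕ E(K, C_{i−1}), with C_{−1} = IV.
P[0]: E(K, 0b0010) = 0b1111; 0b1010 ⊕ 0b1111 = 0b0101.
P[1]: E(K, 0b1010) = 0b0111; 0b0110 ⊕ 0b0111 = 0b0001.
P[2]: E(K, 0b0110) = 0b0011; 0b0110 ⊕ 0b0011 = 0b0101.
P[3]: E(K, 0b0110) = 0b0011; 0b1101 ⊕ 0b0011 = 0b1110.

P[0] = 0b0101, P[1] = 0b0001, P[2] = 0b0101, P[3] = 0b1110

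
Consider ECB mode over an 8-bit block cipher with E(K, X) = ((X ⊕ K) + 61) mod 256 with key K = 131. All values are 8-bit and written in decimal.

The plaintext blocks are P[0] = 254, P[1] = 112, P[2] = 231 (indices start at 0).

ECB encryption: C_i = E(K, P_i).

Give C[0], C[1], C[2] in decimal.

C[0]: E(K, 254) = 186.
C[1]: E(K, 112) = 48.
C[2]: E(K, 231) = 161.

C[0] = 186, C[1] = 48, C[2] = 161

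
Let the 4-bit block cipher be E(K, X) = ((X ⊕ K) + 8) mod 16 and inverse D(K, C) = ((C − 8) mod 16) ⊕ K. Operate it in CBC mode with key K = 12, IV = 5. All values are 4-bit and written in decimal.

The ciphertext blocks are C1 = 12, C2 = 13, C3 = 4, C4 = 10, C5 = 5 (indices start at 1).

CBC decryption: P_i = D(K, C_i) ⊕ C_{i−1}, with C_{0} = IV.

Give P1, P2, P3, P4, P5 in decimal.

P1: D(K, 12) = 8; 8 ⊕ 5 = 13.
P2: D(K, 13) = 9; 9 ⊕ 12 = 5.
P3: D(K, 4) = 0; 0 ⊕ 13 = 13.
P4: D(K, 10) = 14; 14 ⊕ 4 = 10.
P5: D(K, 5) = 1; 1 ⊕ 10 = 11.

P1 = 13, P2 = 5, P3 = 13, P4 = 10, P5 = 11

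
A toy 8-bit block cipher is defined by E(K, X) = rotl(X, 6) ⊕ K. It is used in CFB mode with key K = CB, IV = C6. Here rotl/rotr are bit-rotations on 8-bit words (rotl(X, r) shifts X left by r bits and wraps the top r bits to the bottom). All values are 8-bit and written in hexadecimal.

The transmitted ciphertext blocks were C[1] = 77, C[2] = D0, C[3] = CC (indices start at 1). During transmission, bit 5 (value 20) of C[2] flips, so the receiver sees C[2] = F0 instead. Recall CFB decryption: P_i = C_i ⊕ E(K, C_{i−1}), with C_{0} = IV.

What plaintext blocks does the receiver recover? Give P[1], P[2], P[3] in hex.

Only C[2] changed, to F0. In CFB, a change in C_i flips the same bit in P_i and garbles P_{i+1}. Decrypting the received ciphertext:
P[1]: E(K, C6) = 7A; 77 ⊕ 7A = 0D.
P[2]: E(K, 77) = 16; F0 ⊕ 16 = E6.
P[3]: E(K, F0) = F7; CC ⊕ F7 = 3B.
Blocks that differ from the original plaintext: P[2], P[3].

P[1] = 0D, P[2] = E6, P[3] = 3B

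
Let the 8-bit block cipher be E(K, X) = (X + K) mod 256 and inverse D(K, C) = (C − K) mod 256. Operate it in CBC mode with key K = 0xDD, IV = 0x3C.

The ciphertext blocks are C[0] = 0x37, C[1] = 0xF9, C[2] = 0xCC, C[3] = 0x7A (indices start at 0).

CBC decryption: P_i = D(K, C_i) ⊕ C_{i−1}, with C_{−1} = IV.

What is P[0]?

P[0]: D(K, 0x37) = 0x5A; 0x5A ⊕ 0x3C = 0x66.

P[0] = 0x66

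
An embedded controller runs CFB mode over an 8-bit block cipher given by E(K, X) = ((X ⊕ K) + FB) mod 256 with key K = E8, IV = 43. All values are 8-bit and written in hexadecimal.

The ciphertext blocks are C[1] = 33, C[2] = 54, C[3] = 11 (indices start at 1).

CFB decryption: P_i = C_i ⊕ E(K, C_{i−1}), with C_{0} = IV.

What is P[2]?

P[2] = 82

P[2]: E(K, 33) = D6; 54 ⊕ D6 = 82.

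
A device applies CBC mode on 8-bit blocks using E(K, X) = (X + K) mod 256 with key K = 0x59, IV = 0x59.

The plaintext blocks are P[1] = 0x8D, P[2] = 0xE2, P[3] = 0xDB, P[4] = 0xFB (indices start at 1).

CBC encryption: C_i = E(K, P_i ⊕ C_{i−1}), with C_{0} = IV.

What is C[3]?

C[1]: P[1] ⊕ 0x59 = 0xD4; E(K, 0xD4) = 0x2D.
C[2]: P[2] ⊕ 0x2D = 0xCF; E(K, 0xCF) = 0x28.
C[3]: P[3] ⊕ 0x28 = 0xF3; E(K, 0xF3) = 0x4C.

C[3] = 0x4C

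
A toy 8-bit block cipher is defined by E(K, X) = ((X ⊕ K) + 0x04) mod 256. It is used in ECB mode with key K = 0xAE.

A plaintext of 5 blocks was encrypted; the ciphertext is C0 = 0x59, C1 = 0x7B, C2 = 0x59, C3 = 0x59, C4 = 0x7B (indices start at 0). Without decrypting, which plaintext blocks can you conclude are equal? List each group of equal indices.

ECB encrypts each block independently with the same key, so equal ciphertext blocks imply equal plaintext blocks.
C0 = C2 = C3 = 0x59, so P0 = P2 = P3.
C1 = C4 = 0x7B, so P1 = P4.

P0 = P2 = P3; P1 = P4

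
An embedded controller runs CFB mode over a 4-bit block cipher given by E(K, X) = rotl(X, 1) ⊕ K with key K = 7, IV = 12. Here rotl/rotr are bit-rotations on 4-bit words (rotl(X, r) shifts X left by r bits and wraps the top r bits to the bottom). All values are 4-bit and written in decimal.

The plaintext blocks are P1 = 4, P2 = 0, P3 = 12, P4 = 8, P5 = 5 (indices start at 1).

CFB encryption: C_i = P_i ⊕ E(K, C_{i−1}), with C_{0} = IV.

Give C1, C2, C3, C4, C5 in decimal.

C1 = 10, C2 = 2, C3 = 15, C4 = 0, C5 = 2

C1: E(K, 12) = 14; 4 ⊕ 14 = 10.
C2: E(K, 10) = 2; 0 ⊕ 2 = 2.
C3: E(K, 2) = 3; 12 ⊕ 3 = 15.
C4: E(K, 15) = 8; 8 ⊕ 8 = 0.
C5: E(K, 0) = 7; 5 ⊕ 7 = 2.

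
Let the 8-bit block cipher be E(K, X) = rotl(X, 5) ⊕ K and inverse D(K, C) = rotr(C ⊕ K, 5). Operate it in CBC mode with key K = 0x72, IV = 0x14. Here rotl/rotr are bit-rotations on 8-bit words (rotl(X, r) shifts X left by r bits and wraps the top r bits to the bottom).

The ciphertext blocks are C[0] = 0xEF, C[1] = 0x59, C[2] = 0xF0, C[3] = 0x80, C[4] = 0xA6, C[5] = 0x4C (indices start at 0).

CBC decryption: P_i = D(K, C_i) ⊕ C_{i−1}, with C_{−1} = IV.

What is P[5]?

P[5]: D(K, 0x4C) = 0xF1; 0xF1 ⊕ 0xA6 = 0x57.

P[5] = 0x57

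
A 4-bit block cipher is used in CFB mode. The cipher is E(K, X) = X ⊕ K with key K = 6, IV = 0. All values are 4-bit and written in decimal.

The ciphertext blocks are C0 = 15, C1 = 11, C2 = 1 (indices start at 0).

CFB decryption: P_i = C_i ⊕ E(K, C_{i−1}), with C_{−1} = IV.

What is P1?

P1: E(K, 15) = 9; 11 ⊕ 9 = 2.

P1 = 2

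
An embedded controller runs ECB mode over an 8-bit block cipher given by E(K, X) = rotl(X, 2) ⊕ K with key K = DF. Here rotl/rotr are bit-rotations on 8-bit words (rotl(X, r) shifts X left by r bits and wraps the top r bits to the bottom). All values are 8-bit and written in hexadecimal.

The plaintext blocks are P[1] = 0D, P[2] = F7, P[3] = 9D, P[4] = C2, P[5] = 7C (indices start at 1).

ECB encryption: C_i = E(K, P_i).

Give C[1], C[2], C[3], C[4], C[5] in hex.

C[1] = EB, C[2] = 00, C[3] = A9, C[4] = D4, C[5] = 2E

C[1]: E(K, 0D) = EB.
C[2]: E(K, F7) = 00.
C[3]: E(K, 9D) = A9.
C[4]: E(K, C2) = D4.
C[5]: E(K, 7C) = 2E.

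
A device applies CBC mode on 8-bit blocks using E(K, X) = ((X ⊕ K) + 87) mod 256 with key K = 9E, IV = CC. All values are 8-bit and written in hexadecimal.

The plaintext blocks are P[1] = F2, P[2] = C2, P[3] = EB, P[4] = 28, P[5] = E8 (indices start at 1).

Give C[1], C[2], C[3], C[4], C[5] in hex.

C[1] = 27, C[2] = 02, C[3] = FE, C[4] = CF, C[5] = 40

CBC encryption: C_i = E(K, P_i ⊕ C_{i−1}), with C_{0} = IV.
C[1]: P[1] ⊕ CC = 3E; E(K, 3E) = 27.
C[2]: P[2] ⊕ 27 = E5; E(K, E5) = 02.
C[3]: P[3] ⊕ 02 = E9; E(K, E9) = FE.
C[4]: P[4] ⊕ FE = D6; E(K, D6) = CF.
C[5]: P[5] ⊕ CF = 27; E(K, 27) = 40.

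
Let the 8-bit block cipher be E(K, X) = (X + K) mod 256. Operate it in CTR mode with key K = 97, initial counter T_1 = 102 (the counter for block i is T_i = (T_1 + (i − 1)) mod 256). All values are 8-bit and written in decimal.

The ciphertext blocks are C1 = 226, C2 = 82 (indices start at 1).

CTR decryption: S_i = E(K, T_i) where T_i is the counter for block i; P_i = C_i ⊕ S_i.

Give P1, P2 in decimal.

P1: T = 102, S = E(K, T) = 199; 226 ⊕ 199 = 37.
P2: T = 103, S = E(K, T) = 200; 82 ⊕ 200 = 154.

P1 = 37, P2 = 154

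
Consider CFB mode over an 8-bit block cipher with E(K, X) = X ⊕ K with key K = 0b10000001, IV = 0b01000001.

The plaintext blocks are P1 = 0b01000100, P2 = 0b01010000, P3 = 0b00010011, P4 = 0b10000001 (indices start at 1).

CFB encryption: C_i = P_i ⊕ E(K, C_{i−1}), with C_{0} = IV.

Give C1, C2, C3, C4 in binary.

C1 = 0b10000100, C2 = 0b01010101, C3 = 0b11000111, C4 = 0b11000111

C1: E(K, 0b01000001) = 0b11000000; 0b01000100 ⊕ 0b11000000 = 0b10000100.
C2: E(K, 0b10000100) = 0b00000101; 0b01010000 ⊕ 0b00000101 = 0b01010101.
C3: E(K, 0b01010101) = 0b11010100; 0b00010011 ⊕ 0b11010100 = 0b11000111.
C4: E(K, 0b11000111) = 0b01000110; 0b10000001 ⊕ 0b01000110 = 0b11000111.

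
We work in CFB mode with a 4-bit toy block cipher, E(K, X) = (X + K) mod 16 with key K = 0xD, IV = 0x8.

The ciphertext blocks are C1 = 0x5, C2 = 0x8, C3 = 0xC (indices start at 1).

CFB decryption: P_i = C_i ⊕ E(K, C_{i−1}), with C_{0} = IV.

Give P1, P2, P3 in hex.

P1: E(K, 0x8) = 0x5; 0x5 ⊕ 0x5 = 0x0.
P2: E(K, 0x5) = 0x2; 0x8 ⊕ 0x2 = 0xA.
P3: E(K, 0x8) = 0x5; 0xC ⊕ 0x5 = 0x9.

P1 = 0x0, P2 = 0xA, P3 = 0x9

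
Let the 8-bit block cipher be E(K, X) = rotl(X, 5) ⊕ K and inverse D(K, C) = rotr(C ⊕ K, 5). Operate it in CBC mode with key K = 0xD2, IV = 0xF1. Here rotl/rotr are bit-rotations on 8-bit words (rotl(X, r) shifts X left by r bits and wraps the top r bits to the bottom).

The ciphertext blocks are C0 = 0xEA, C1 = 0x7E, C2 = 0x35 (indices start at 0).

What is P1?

CBC decryption: P_i = D(K, C_i) ⊕ C_{i−1}, with C_{−1} = IV.
P1: D(K, 0x7E) = 0x65; 0x65 ⊕ 0xEA = 0x8F.

P1 = 0x8F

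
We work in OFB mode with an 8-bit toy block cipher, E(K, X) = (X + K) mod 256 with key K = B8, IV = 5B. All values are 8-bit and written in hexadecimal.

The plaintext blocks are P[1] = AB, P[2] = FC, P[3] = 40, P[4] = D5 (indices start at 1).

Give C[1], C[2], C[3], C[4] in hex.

C[1] = B8, C[2] = 37, C[3] = C3, C[4] = EE

OFB encryption: S_i = E(K, S_{i−1}) with S_{0} = IV; C_i = P_i ⊕ S_i.
C[1]: S = E(K, 5B) = 13; AB ⊕ 13 = B8.
C[2]: S = E(K, 13) = CB; FC ⊕ CB = 37.
C[3]: S = E(K, CB) = 83; 40 ⊕ 83 = C3.
C[4]: S = E(K, 83) = 3B; D5 ⊕ 3B = EE.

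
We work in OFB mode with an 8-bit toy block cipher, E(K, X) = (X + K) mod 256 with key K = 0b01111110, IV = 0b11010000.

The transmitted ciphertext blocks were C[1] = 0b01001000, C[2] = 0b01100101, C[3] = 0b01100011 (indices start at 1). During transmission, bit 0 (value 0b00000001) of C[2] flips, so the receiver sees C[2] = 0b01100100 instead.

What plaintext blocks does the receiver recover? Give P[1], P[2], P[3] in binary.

OFB decryption: S_i = E(K, S_{i−1}) with S_{0} = IV; P_i = C_i ⊕ S_i.
Only C[2] changed, to 0b01100100. In OFB, a change in C_i flips the same bit in P_i only; the keystream is unaffected. Decrypting the received ciphertext:
P[1]: S = E(K, 0b11010000) = 0b01001110; 0b01001000 ⊕ 0b01001110 = 0b00000110.
P[2]: S = E(K, 0b01001110) = 0b11001100; 0b01100100 ⊕ 0b11001100 = 0b10101000.
P[3]: S = E(K, 0b11001100) = 0b01001010; 0b01100011 ⊕ 0b01001010 = 0b00101001.
Blocks that differ from the original plaintext: P[2].

P[1] = 0b00000110, P[2] = 0b10101000, P[3] = 0b00101001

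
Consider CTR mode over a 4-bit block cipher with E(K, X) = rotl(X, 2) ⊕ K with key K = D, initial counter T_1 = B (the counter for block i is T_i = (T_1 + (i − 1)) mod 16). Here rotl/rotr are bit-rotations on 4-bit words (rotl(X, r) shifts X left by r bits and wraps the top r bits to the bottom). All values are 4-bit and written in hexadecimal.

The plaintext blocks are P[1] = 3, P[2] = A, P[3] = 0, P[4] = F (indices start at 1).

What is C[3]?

C[3] = A

CTR encryption: S_i = E(K, T_i) where T_i is the counter for block i; C_i = P_i ⊕ S_i.
C[1]: T = B, S = E(K, T) = 3; 3 ⊕ 3 = 0.
C[2]: T = C, S = E(K, T) = E; A ⊕ E = 4.
C[3]: T = D, S = E(K, T) = A; 0 ⊕ A = A.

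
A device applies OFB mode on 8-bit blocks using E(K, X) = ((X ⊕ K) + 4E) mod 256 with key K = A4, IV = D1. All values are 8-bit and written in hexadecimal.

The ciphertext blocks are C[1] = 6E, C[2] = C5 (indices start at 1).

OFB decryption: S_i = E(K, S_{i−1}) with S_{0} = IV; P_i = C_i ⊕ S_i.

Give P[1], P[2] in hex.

P[1]: S = E(K, D1) = C3; 6E ⊕ C3 = AD.
P[2]: S = E(K, C3) = B5; C5 ⊕ B5 = 70.

P[1] = AD, P[2] = 70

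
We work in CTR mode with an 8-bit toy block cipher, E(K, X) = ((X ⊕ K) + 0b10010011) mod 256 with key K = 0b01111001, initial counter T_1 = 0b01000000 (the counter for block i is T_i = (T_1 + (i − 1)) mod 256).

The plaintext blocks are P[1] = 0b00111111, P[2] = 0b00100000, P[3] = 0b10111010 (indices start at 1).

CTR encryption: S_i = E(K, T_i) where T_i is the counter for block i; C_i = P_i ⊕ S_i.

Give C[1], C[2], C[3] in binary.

C[1] = 0b11110011, C[2] = 0b11101011, C[3] = 0b01110100

C[1]: T = 0b01000000, S = E(K, T) = 0b11001100; 0b00111111 ⊕ 0b11001100 = 0b11110011.
C[2]: T = 0b01000001, S = E(K, T) = 0b11001011; 0b00100000 ⊕ 0b11001011 = 0b11101011.
C[3]: T = 0b01000010, S = E(K, T) = 0b11001110; 0b10111010 ⊕ 0b11001110 = 0b01110100.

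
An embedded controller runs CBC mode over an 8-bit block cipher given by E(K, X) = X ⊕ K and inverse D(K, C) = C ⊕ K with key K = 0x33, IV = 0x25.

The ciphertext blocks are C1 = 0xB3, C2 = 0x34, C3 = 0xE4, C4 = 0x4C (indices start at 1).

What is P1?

CBC decryption: P_i = D(K, C_i) ⊕ C_{i−1}, with C_{0} = IV.
P1: D(K, 0xB3) = 0x80; 0x80 ⊕ 0x25 = 0xA5.

P1 = 0xA5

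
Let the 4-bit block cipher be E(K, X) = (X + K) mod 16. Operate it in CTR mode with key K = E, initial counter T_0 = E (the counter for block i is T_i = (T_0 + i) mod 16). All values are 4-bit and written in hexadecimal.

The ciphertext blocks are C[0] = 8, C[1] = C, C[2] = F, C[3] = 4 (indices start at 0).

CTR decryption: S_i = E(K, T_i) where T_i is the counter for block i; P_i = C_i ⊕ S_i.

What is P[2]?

P[2] = 1

P[2]: T = 0, S = E(K, T) = E; F ⊕ E = 1.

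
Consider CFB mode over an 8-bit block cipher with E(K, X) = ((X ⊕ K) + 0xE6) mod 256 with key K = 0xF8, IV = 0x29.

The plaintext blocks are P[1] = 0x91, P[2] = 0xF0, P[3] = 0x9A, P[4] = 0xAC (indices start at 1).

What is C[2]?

CFB encryption: C_i = P_i ⊕ E(K, C_{i−1}), with C_{0} = IV.
C[1]: E(K, 0x29) = 0xB7; 0x91 ⊕ 0xB7 = 0x26.
C[2]: E(K, 0x26) = 0xC4; 0xF0 ⊕ 0xC4 = 0x34.

C[2] = 0x34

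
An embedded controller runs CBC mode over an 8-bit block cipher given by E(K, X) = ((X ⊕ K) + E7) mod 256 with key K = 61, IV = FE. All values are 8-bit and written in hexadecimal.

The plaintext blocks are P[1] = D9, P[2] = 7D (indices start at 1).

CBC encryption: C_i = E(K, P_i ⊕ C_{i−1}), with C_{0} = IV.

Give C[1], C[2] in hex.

C[1]: P[1] ⊕ FE = 27; E(K, 27) = 2D.
C[2]: P[2] ⊕ 2D = 50; E(K, 50) = 18.

C[1] = 2D, C[2] = 18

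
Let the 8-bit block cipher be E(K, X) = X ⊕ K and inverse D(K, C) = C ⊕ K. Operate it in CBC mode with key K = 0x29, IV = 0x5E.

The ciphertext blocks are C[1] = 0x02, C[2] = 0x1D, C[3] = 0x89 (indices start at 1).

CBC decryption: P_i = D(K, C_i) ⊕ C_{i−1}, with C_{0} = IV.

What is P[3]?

P[3] = 0xBD

P[3]: D(K, 0x89) = 0xA0; 0xA0 ⊕ 0x1D = 0xBD.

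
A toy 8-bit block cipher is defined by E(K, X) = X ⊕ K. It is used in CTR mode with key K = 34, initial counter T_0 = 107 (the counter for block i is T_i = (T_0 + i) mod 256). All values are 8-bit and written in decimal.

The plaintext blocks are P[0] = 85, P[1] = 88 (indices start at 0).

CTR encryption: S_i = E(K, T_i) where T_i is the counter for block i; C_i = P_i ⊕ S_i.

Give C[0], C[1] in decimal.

C[0] = 28, C[1] = 22

C[0]: T = 107, S = E(K, T) = 73; 85 ⊕ 73 = 28.
C[1]: T = 108, S = E(K, T) = 78; 88 ⊕ 78 = 22.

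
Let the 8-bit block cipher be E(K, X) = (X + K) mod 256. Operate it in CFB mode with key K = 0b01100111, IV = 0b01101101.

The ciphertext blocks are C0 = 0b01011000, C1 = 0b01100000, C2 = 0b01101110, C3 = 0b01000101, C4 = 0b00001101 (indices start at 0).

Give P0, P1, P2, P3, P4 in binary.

P0 = 0b10001100, P1 = 0b11011111, P2 = 0b10101001, P3 = 0b10010000, P4 = 0b10100001

CFB decryption: P_i = C_i ⊕ E(K, C_{i−1}), with C_{−1} = IV.
P0: E(K, 0b01101101) = 0b11010100; 0b01011000 ⊕ 0b11010100 = 0b10001100.
P1: E(K, 0b01011000) = 0b10111111; 0b01100000 ⊕ 0b10111111 = 0b11011111.
P2: E(K, 0b01100000) = 0b11000111; 0b01101110 ⊕ 0b11000111 = 0b10101001.
P3: E(K, 0b01101110) = 0b11010101; 0b01000101 ⊕ 0b11010101 = 0b10010000.
P4: E(K, 0b01000101) = 0b10101100; 0b00001101 ⊕ 0b10101100 = 0b10100001.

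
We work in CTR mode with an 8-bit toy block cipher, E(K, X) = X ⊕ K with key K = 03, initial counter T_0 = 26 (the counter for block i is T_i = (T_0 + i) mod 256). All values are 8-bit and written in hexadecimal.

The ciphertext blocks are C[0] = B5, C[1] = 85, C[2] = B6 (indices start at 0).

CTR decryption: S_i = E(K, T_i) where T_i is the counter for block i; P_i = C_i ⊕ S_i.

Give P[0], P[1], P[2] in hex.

P[0] = 90, P[1] = A1, P[2] = 9D

P[0]: T = 26, S = E(K, T) = 25; B5 ⊕ 25 = 90.
P[1]: T = 27, S = E(K, T) = 24; 85 ⊕ 24 = A1.
P[2]: T = 28, S = E(K, T) = 2B; B6 ⊕ 2B = 9D.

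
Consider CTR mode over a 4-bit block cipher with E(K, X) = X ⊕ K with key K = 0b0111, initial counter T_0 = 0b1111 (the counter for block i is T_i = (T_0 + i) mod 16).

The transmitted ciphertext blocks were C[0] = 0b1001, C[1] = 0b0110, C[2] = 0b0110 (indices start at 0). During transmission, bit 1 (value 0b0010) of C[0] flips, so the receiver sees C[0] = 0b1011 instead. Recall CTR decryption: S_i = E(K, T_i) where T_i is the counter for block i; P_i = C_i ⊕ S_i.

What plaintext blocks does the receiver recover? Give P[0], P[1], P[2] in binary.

P[0] = 0b0011, P[1] = 0b0001, P[2] = 0b0000

Only C[0] changed, to 0b1011. In CTR, a change in C_i flips the same bit in P_i only; the keystream is unaffected. Decrypting the received ciphertext:
P[0]: T = 0b1111, S = E(K, T) = 0b1000; 0b1011 ⊕ 0b1000 = 0b0011.
P[1]: T = 0b0000, S = E(K, T) = 0b0111; 0b0110 ⊕ 0b0111 = 0b0001.
P[2]: T = 0b0001, S = E(K, T) = 0b0110; 0b0110 ⊕ 0b0110 = 0b0000.
Blocks that differ from the original plaintext: P[0].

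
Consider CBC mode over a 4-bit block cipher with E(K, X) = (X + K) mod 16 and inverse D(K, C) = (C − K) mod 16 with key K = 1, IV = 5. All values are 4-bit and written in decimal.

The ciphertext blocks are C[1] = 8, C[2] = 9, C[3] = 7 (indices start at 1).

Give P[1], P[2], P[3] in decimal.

CBC decryption: P_i = D(K, C_i) ⊕ C_{i−1}, with C_{0} = IV.
P[1]: D(K, 8) = 7; 7 ⊕ 5 = 2.
P[2]: D(K, 9) = 8; 8 ⊕ 8 = 0.
P[3]: D(K, 7) = 6; 6 ⊕ 9 = 15.

P[1] = 2, P[2] = 0, P[3] = 15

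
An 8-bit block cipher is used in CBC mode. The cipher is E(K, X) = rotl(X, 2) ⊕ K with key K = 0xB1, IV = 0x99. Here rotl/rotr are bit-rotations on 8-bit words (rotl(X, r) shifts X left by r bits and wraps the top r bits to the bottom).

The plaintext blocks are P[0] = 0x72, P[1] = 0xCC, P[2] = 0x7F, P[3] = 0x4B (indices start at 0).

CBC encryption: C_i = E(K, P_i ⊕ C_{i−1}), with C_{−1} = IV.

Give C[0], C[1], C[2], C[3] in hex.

C[0] = 0x1E, C[1] = 0xFA, C[2] = 0xA7, C[3] = 0x02

C[0]: P[0] ⊕ 0x99 = 0xEB; E(K, 0xEB) = 0x1E.
C[1]: P[1] ⊕ 0x1E = 0xD2; E(K, 0xD2) = 0xFA.
C[2]: P[2] ⊕ 0xFA = 0x85; E(K, 0x85) = 0xA7.
C[3]: P[3] ⊕ 0xA7 = 0xEC; E(K, 0xEC) = 0x02.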